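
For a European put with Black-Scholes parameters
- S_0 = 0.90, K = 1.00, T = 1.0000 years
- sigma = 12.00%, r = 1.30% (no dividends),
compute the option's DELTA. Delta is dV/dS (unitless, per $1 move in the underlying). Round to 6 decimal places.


d1 = -0.7096709638; d2 = -0.8296709638
phi(d1) = 0.3101327115; exp(-qT) = 1.0000000000; exp(-rT) = 0.9870841350
N(-d1) = 0.7610458989
Delta = -exp(-qT) * N(-d1) = -1.0000000000 * 0.7610458989 = -0.761046

Answer: Delta = -0.761046


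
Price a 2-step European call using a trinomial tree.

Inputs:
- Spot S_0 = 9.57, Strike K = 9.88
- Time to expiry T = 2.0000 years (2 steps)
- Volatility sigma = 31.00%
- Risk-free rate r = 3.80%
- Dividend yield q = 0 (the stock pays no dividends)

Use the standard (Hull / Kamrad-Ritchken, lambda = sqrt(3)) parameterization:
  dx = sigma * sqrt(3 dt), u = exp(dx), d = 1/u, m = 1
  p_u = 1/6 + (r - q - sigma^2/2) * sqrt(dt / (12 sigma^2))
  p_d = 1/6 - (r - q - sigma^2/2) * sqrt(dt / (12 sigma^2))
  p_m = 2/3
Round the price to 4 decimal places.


dt = T/N = 1.000000; dx = sigma*sqrt(3*dt) = 0.536936
u = exp(dx) = 1.710757; d = 1/u = 0.584537
p_u = 0.157308, p_m = 0.666667, p_d = 0.176025
Discount per step: exp(-r*dt) = 0.962713
Stock lattice S(k, j) with j the centered position index:
  k=0: S(0,+0) = 9.5700
  k=1: S(1,-1) = 5.5940; S(1,+0) = 9.5700; S(1,+1) = 16.3719
  k=2: S(2,-2) = 3.2699; S(2,-1) = 5.5940; S(2,+0) = 9.5700; S(2,+1) = 16.3719; S(2,+2) = 28.0084
Terminal payoffs V(N, j) = max(S_T - K, 0):
  V(2,-2) = 0.000000; V(2,-1) = 0.000000; V(2,+0) = 0.000000; V(2,+1) = 6.491941; V(2,+2) = 18.128407
Backward induction: V(k, j) = exp(-r*dt) * [p_u * V(k+1, j+1) + p_m * V(k+1, j) + p_d * V(k+1, j-1)]
  V(1,-1) = exp(-r*dt) * [p_u*0.000000 + p_m*0.000000 + p_d*0.000000] = 0.000000
  V(1,+0) = exp(-r*dt) * [p_u*6.491941 + p_m*0.000000 + p_d*0.000000] = 0.983155
  V(1,+1) = exp(-r*dt) * [p_u*18.128407 + p_m*6.491941 + p_d*0.000000] = 6.911994
  V(0,+0) = exp(-r*dt) * [p_u*6.911994 + p_m*0.983155 + p_d*0.000000] = 1.677767

Answer: Price = V(0,0) = 1.6778


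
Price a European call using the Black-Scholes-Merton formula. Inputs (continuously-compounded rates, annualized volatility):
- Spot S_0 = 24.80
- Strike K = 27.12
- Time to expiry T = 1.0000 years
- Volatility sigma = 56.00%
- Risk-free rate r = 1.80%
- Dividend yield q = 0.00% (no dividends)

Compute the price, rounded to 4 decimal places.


Answer: Price = 4.7982

Derivation:
d1 = (ln(S/K) + (r - q + 0.5*sigma^2) * T) / (sigma * sqrt(T)) = 0.15245034
d2 = d1 - sigma * sqrt(T) = -0.40754966
exp(-rT) = 0.98216103; exp(-qT) = 1.00000000
C = S_0 * exp(-qT) * N(d1) - K * exp(-rT) * N(d2)
N(d1) = 0.56058412; N(d2) = 0.34180216
C = 24.8000 * 1.00000000 * 0.56058412 - 27.1200 * 0.98216103 * 0.34180216 = 4.7982


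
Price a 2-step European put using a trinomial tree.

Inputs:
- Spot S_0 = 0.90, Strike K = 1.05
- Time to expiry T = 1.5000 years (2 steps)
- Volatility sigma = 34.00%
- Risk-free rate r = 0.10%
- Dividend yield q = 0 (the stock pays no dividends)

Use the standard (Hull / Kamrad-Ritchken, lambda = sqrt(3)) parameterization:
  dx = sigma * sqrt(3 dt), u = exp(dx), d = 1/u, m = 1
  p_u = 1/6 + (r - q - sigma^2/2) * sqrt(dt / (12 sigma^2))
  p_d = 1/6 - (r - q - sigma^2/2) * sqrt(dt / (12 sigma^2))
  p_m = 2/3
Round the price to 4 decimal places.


dt = T/N = 0.750000; dx = sigma*sqrt(3*dt) = 0.510000
u = exp(dx) = 1.665291; d = 1/u = 0.600496
p_u = 0.124902, p_m = 0.666667, p_d = 0.208431
Discount per step: exp(-r*dt) = 0.999250
Stock lattice S(k, j) with j the centered position index:
  k=0: S(0,+0) = 0.9000
  k=1: S(1,-1) = 0.5404; S(1,+0) = 0.9000; S(1,+1) = 1.4988
  k=2: S(2,-2) = 0.3245; S(2,-1) = 0.5404; S(2,+0) = 0.9000; S(2,+1) = 1.4988; S(2,+2) = 2.4959
Terminal payoffs V(N, j) = max(K - S_T, 0):
  V(2,-2) = 0.725465; V(2,-1) = 0.509554; V(2,+0) = 0.150000; V(2,+1) = 0.000000; V(2,+2) = 0.000000
Backward induction: V(k, j) = exp(-r*dt) * [p_u * V(k+1, j+1) + p_m * V(k+1, j) + p_d * V(k+1, j-1)]
  V(1,-1) = exp(-r*dt) * [p_u*0.150000 + p_m*0.509554 + p_d*0.725465] = 0.509265
  V(1,+0) = exp(-r*dt) * [p_u*0.000000 + p_m*0.150000 + p_d*0.509554] = 0.206052
  V(1,+1) = exp(-r*dt) * [p_u*0.000000 + p_m*0.000000 + p_d*0.150000] = 0.031241
  V(0,+0) = exp(-r*dt) * [p_u*0.031241 + p_m*0.206052 + p_d*0.509265] = 0.247232

Answer: Price = V(0,0) = 0.2472


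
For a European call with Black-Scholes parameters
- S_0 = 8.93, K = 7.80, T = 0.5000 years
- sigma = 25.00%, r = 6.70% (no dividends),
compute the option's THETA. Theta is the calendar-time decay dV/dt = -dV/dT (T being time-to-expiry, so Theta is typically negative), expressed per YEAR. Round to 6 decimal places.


Answer: Theta = -0.773260

Derivation:
d1 = 1.0432238304; d2 = 0.8664471351
phi(d1) = 0.2315182642; exp(-qT) = 1.0000000000; exp(-rT) = 0.9670549112
Theta = -S*exp(-qT)*phi(d1)*sigma/(2*sqrt(T)) - r*K*exp(-rT)*N(d2) + q*S*exp(-qT)*N(d1)
N(d1) = 0.8515776805; N(d2) = 0.8068774975; sqrt(T) = 0.7071067812
Term 1 = -8.9300 * 1.0000000000 * 0.2315182642 * 0.2500 / (2 * 0.7071067812) = -0.3654784105
Term 2 = -0.0670 * 7.8000 * 0.9670549112 * 0.8068774975 = -0.4077820869
Term 3 = 0 (no dividend yield, q = 0)
Theta = -0.3654784105 + (-0.4077820869) + (0.0000000000) = -0.773260


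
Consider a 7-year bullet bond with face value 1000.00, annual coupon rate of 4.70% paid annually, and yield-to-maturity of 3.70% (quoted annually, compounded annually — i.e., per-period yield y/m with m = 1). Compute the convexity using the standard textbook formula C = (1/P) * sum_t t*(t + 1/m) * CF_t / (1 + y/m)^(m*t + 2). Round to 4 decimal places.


Coupon per period c = face * coupon_rate / m = 47.000000
Periods per year m = 1; per-period yield y/m = 0.037000
Number of cashflows N = 7
Cashflows (t years, CF_t, discount factor 1/(1+y/m)^(m*t), PV):
  t = 1.0000: CF_t = 47.000000, DF = 0.964320, PV = 45.323047
  t = 2.0000: CF_t = 47.000000, DF = 0.929913, PV = 43.705928
  t = 3.0000: CF_t = 47.000000, DF = 0.896734, PV = 42.146507
  t = 4.0000: CF_t = 47.000000, DF = 0.864739, PV = 40.642726
  t = 5.0000: CF_t = 47.000000, DF = 0.833885, PV = 39.192600
  t = 6.0000: CF_t = 47.000000, DF = 0.804132, PV = 37.794214
  t = 7.0000: CF_t = 1047.000000, DF = 0.775441, PV = 811.886625
Price P = sum_t PV_t = 1060.691648
Convexity numerator sum_t t*(t + 1/m) * CF_t / (1+y/m)^(m*t + 2):
  t = 1.0000: term = 84.293014
  t = 2.0000: term = 243.856358
  t = 3.0000: term = 470.311201
  t = 4.0000: term = 755.884283
  t = 5.0000: term = 1093.371673
  t = 6.0000: term = 1476.104476
  t = 7.0000: term = 42279.116289
Convexity = (1/P) * sum = 46402.937294 / 1060.691648 = 43.747811

Answer: Convexity = 43.7478


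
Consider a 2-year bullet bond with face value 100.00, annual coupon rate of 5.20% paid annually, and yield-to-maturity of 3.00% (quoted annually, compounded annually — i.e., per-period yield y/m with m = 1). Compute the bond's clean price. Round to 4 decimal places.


Answer: Price = 104.2096

Derivation:
Coupon per period c = face * coupon_rate / m = 5.200000
Periods per year m = 1; per-period yield y/m = 0.030000
Number of cashflows N = 2
Cashflows (t years, CF_t, discount factor 1/(1+y/m)^(m*t), PV):
  t = 1.0000: CF_t = 5.200000, DF = 0.970874, PV = 5.048544
  t = 2.0000: CF_t = 105.200000, DF = 0.942596, PV = 99.161090
Price P = sum_t PV_t = 104.209633


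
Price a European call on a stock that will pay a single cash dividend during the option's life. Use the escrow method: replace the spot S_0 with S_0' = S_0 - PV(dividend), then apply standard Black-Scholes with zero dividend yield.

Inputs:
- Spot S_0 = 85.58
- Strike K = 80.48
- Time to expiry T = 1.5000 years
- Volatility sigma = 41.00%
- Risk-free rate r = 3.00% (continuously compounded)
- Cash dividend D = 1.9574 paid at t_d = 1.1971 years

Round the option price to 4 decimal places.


PV(D) = D * exp(-r * t_d) = 1.9574 * 0.96472422 = 1.88835119
S_0' = S_0 - PV(D) = 85.5800 - 1.88835119 = 83.69164881
d1 = (ln(S_0'/K) + (r + sigma^2/2)*T) / (sigma*sqrt(T)) = 0.41861479
d2 = d1 - sigma*sqrt(T) = -0.08353061
exp(-rT) = 0.95599748
N(d1) = 0.66225116; N(d2) = 0.46671482
C = S_0' * N(d1) - K * exp(-rT) * N(d2) = 83.69164881 * 0.66225116 - 80.4800 * 0.95599748 * 0.46671482 = 19.5165

Answer: Price = 19.5165


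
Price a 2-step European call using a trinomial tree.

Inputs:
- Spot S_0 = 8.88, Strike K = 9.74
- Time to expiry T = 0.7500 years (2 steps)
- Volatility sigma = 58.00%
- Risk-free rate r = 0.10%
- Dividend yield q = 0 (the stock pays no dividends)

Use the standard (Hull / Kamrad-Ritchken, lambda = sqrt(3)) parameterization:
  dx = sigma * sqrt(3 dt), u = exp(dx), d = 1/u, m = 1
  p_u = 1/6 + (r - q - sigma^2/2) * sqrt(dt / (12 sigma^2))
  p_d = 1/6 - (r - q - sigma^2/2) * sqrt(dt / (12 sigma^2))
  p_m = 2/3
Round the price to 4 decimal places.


dt = T/N = 0.375000; dx = sigma*sqrt(3*dt) = 0.615183
u = exp(dx) = 1.849995; d = 1/u = 0.540542
p_u = 0.115706, p_m = 0.666667, p_d = 0.217627
Discount per step: exp(-r*dt) = 0.999625
Stock lattice S(k, j) with j the centered position index:
  k=0: S(0,+0) = 8.8800
  k=1: S(1,-1) = 4.8000; S(1,+0) = 8.8800; S(1,+1) = 16.4280
  k=2: S(2,-2) = 2.5946; S(2,-1) = 4.8000; S(2,+0) = 8.8800; S(2,+1) = 16.4280; S(2,+2) = 30.3916
Terminal payoffs V(N, j) = max(S_T - K, 0):
  V(2,-2) = 0.000000; V(2,-1) = 0.000000; V(2,+0) = 0.000000; V(2,+1) = 6.687955; V(2,+2) = 20.651633
Backward induction: V(k, j) = exp(-r*dt) * [p_u * V(k+1, j+1) + p_m * V(k+1, j) + p_d * V(k+1, j-1)]
  V(1,-1) = exp(-r*dt) * [p_u*0.000000 + p_m*0.000000 + p_d*0.000000] = 0.000000
  V(1,+0) = exp(-r*dt) * [p_u*6.687955 + p_m*0.000000 + p_d*0.000000] = 0.773548
  V(1,+1) = exp(-r*dt) * [p_u*20.651633 + p_m*6.687955 + p_d*0.000000] = 6.845591
  V(0,+0) = exp(-r*dt) * [p_u*6.845591 + p_m*0.773548 + p_d*0.000000] = 1.307286

Answer: Price = V(0,0) = 1.3073


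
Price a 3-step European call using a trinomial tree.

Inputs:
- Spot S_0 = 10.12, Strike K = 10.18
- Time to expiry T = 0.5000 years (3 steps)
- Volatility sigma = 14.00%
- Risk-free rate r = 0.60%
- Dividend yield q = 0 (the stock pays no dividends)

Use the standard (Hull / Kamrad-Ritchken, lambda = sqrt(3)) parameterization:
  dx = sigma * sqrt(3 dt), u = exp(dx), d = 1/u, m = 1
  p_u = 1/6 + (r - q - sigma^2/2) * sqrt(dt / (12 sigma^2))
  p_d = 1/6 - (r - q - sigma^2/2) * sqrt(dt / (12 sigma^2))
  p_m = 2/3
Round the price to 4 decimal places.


Answer: Price = V(0,0) = 0.3591

Derivation:
dt = T/N = 0.166667; dx = sigma*sqrt(3*dt) = 0.098995
u = exp(dx) = 1.104061; d = 1/u = 0.905747
p_u = 0.163468, p_m = 0.666667, p_d = 0.169865
Discount per step: exp(-r*dt) = 0.999000
Stock lattice S(k, j) with j the centered position index:
  k=0: S(0,+0) = 10.1200
  k=1: S(1,-1) = 9.1662; S(1,+0) = 10.1200; S(1,+1) = 11.1731
  k=2: S(2,-2) = 8.3022; S(2,-1) = 9.1662; S(2,+0) = 10.1200; S(2,+1) = 11.1731; S(2,+2) = 12.3358
  k=3: S(3,-3) = 7.5197; S(3,-2) = 8.3022; S(3,-1) = 9.1662; S(3,+0) = 10.1200; S(3,+1) = 11.1731; S(3,+2) = 12.3358; S(3,+3) = 13.6194
Terminal payoffs V(N, j) = max(S_T - K, 0):
  V(3,-3) = 0.000000; V(3,-2) = 0.000000; V(3,-1) = 0.000000; V(3,+0) = 0.000000; V(3,+1) = 0.993095; V(3,+2) = 2.155775; V(3,+3) = 3.439444
Backward induction: V(k, j) = exp(-r*dt) * [p_u * V(k+1, j+1) + p_m * V(k+1, j) + p_d * V(k+1, j-1)]
  V(2,-2) = exp(-r*dt) * [p_u*0.000000 + p_m*0.000000 + p_d*0.000000] = 0.000000
  V(2,-1) = exp(-r*dt) * [p_u*0.000000 + p_m*0.000000 + p_d*0.000000] = 0.000000
  V(2,+0) = exp(-r*dt) * [p_u*0.993095 + p_m*0.000000 + p_d*0.000000] = 0.162177
  V(2,+1) = exp(-r*dt) * [p_u*2.155775 + p_m*0.993095 + p_d*0.000000] = 1.013449
  V(2,+2) = exp(-r*dt) * [p_u*3.439444 + p_m*2.155775 + p_d*0.993095] = 2.165947
  V(1,-1) = exp(-r*dt) * [p_u*0.162177 + p_m*0.000000 + p_d*0.000000] = 0.026484
  V(1,+0) = exp(-r*dt) * [p_u*1.013449 + p_m*0.162177 + p_d*0.000000] = 0.273511
  V(1,+1) = exp(-r*dt) * [p_u*2.165947 + p_m*1.013449 + p_d*0.162177] = 1.056187
  V(0,+0) = exp(-r*dt) * [p_u*1.056187 + p_m*0.273511 + p_d*0.026484] = 0.359132


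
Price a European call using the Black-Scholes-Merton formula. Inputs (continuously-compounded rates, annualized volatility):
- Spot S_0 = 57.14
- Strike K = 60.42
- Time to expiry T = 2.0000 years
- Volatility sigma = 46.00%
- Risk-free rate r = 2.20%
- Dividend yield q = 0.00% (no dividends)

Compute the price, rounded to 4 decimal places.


Answer: Price = 14.3213

Derivation:
d1 = (ln(S/K) + (r - q + 0.5*sigma^2) * T) / (sigma * sqrt(T)) = 0.30710604
d2 = d1 - sigma * sqrt(T) = -0.34343220
exp(-rT) = 0.95695396; exp(-qT) = 1.00000000
C = S_0 * exp(-qT) * N(d1) - K * exp(-rT) * N(d2)
N(d1) = 0.62061867; N(d2) = 0.36563667
C = 57.1400 * 1.00000000 * 0.62061867 - 60.4200 * 0.95695396 * 0.36563667 = 14.3213


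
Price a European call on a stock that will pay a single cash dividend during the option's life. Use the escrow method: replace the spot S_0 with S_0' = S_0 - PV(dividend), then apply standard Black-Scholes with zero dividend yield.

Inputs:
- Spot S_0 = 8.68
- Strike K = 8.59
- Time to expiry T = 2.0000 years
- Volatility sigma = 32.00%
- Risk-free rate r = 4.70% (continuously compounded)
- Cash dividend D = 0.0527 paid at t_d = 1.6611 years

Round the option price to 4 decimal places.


PV(D) = D * exp(-r * t_d) = 0.0527 * 0.92489811 = 0.04874213
S_0' = S_0 - PV(D) = 8.6800 - 0.04874213 = 8.63125787
d1 = (ln(S_0'/K) + (r + sigma^2/2)*T) / (sigma*sqrt(T)) = 0.44457464
d2 = d1 - sigma*sqrt(T) = -0.00797370
exp(-rT) = 0.91028276
N(d1) = 0.67168641; N(d2) = 0.49681899
C = S_0' * N(d1) - K * exp(-rT) * N(d2) = 8.63125787 * 0.67168641 - 8.5900 * 0.91028276 * 0.49681899 = 1.9127

Answer: Price = 1.9127


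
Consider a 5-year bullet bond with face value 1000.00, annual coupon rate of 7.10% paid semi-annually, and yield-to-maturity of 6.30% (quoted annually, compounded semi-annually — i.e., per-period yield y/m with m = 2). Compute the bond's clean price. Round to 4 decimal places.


Coupon per period c = face * coupon_rate / m = 35.500000
Periods per year m = 2; per-period yield y/m = 0.031500
Number of cashflows N = 10
Cashflows (t years, CF_t, discount factor 1/(1+y/m)^(m*t), PV):
  t = 0.5000: CF_t = 35.500000, DF = 0.969462, PV = 34.415899
  t = 1.0000: CF_t = 35.500000, DF = 0.939856, PV = 33.364905
  t = 1.5000: CF_t = 35.500000, DF = 0.911155, PV = 32.346006
  t = 2.0000: CF_t = 35.500000, DF = 0.883330, PV = 31.358222
  t = 2.5000: CF_t = 35.500000, DF = 0.856355, PV = 30.400603
  t = 3.0000: CF_t = 35.500000, DF = 0.830204, PV = 29.472227
  t = 3.5000: CF_t = 35.500000, DF = 0.804851, PV = 28.572203
  t = 4.0000: CF_t = 35.500000, DF = 0.780272, PV = 27.699664
  t = 4.5000: CF_t = 35.500000, DF = 0.756444, PV = 26.853770
  t = 5.0000: CF_t = 1035.500000, DF = 0.733344, PV = 759.377596
Price P = sum_t PV_t = 1033.861094

Answer: Price = 1033.8611


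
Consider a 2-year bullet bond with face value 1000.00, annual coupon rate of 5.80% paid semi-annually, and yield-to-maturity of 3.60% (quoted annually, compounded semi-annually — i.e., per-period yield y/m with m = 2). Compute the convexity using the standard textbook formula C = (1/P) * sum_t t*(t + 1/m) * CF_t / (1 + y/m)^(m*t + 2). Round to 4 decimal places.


Answer: Convexity = 4.5644

Derivation:
Coupon per period c = face * coupon_rate / m = 29.000000
Periods per year m = 2; per-period yield y/m = 0.018000
Number of cashflows N = 4
Cashflows (t years, CF_t, discount factor 1/(1+y/m)^(m*t), PV):
  t = 0.5000: CF_t = 29.000000, DF = 0.982318, PV = 28.487230
  t = 1.0000: CF_t = 29.000000, DF = 0.964949, PV = 27.983526
  t = 1.5000: CF_t = 29.000000, DF = 0.947887, PV = 27.488729
  t = 2.0000: CF_t = 1029.000000, DF = 0.931127, PV = 958.129612
Price P = sum_t PV_t = 1042.089098
Convexity numerator sum_t t*(t + 1/m) * CF_t / (1+y/m)^(m*t + 2):
  t = 0.5000: term = 13.744365
  t = 1.0000: term = 40.504022
  t = 1.5000: term = 79.575681
  t = 2.0000: term = 4622.731945
Convexity = (1/P) * sum = 4756.556012 / 1042.089098 = 4.564443


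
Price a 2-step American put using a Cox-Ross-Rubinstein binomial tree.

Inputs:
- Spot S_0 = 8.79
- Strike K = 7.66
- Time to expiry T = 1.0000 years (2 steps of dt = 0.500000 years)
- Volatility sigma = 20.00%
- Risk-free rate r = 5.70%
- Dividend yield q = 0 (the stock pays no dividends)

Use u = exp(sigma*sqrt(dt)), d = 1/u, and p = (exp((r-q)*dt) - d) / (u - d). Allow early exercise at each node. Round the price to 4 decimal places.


Answer: Price = V(0,0) = 0.1838

Derivation:
dt = T/N = 0.500000
u = exp(sigma*sqrt(dt)) = 1.151910; d = 1/u = 0.868123
p = (exp((r-q)*dt) - d) / (u - d) = 0.566576
Discount per step: exp(-r*dt) = 0.971902
Stock lattice S(k, i) with i counting down-moves:
  k=0: S(0,0) = 8.7900
  k=1: S(1,0) = 10.1253; S(1,1) = 7.6308
  k=2: S(2,0) = 11.6634; S(2,1) = 8.7900; S(2,2) = 6.6245
Terminal payoffs V(N, i) = max(K - S_T, 0):
  V(2,0) = 0.000000; V(2,1) = 0.000000; V(2,2) = 1.035519
Backward induction: V(k, i) = exp(-r*dt) * [p * V(k+1, i) + (1-p) * V(k+1, i+1)]; then take max(V_cont, immediate exercise) for American.
  V(1,0) = exp(-r*dt) * [p*0.000000 + (1-p)*0.000000] = 0.000000; exercise = 0.000000; V(1,0) = max -> 0.000000
  V(1,1) = exp(-r*dt) * [p*0.000000 + (1-p)*1.035519] = 0.436208; exercise = 0.029195; V(1,1) = max -> 0.436208
  V(0,0) = exp(-r*dt) * [p*0.000000 + (1-p)*0.436208] = 0.183751; exercise = 0.000000; V(0,0) = max -> 0.183751


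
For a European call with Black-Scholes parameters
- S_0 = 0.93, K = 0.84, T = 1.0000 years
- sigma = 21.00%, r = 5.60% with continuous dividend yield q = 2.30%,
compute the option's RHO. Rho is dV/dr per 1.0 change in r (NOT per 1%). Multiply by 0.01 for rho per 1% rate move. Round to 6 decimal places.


Answer: Rho = 0.559396

Derivation:
d1 = 0.7468223539; d2 = 0.5368223539
phi(d1) = 0.3018544452; exp(-qT) = 0.9772624838; exp(-rT) = 0.9455391359
N(d2) = 0.7043048354
Rho = K*T*exp(-rT)*N(d2) = 0.8400 * 1.0000 * 0.9455391359 * 0.7043048354 = 0.559396


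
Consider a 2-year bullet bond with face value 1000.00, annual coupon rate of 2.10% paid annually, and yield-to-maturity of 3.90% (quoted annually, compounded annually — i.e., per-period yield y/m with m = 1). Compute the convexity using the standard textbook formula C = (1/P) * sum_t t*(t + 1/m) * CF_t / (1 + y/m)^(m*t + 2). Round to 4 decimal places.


Coupon per period c = face * coupon_rate / m = 21.000000
Periods per year m = 1; per-period yield y/m = 0.039000
Number of cashflows N = 2
Cashflows (t years, CF_t, discount factor 1/(1+y/m)^(m*t), PV):
  t = 1.0000: CF_t = 21.000000, DF = 0.962464, PV = 20.211742
  t = 2.0000: CF_t = 1021.000000, DF = 0.926337, PV = 945.789846
Price P = sum_t PV_t = 966.001588
Convexity numerator sum_t t*(t + 1/m) * CF_t / (1+y/m)^(m*t + 2):
  t = 1.0000: term = 37.445760
  t = 2.0000: term = 5256.719484
Convexity = (1/P) * sum = 5294.165244 / 966.001588 = 5.480493

Answer: Convexity = 5.4805


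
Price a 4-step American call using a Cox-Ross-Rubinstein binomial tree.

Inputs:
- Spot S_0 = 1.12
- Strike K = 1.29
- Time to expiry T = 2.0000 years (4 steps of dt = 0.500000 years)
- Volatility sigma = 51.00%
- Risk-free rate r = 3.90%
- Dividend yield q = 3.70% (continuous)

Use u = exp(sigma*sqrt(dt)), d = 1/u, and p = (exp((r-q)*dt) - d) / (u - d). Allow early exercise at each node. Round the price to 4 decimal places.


Answer: Price = V(0,0) = 0.2488

Derivation:
dt = T/N = 0.500000
u = exp(sigma*sqrt(dt)) = 1.434225; d = 1/u = 0.697241
p = (exp((r-q)*dt) - d) / (u - d) = 0.412166
Discount per step: exp(-r*dt) = 0.980689
Stock lattice S(k, i) with i counting down-moves:
  k=0: S(0,0) = 1.1200
  k=1: S(1,0) = 1.6063; S(1,1) = 0.7809
  k=2: S(2,0) = 2.3038; S(2,1) = 1.1200; S(2,2) = 0.5445
  k=3: S(3,0) = 3.3042; S(3,1) = 1.6063; S(3,2) = 0.7809; S(3,3) = 0.3796
  k=4: S(4,0) = 4.7390; S(4,1) = 2.3038; S(4,2) = 1.1200; S(4,3) = 0.5445; S(4,4) = 0.2647
Terminal payoffs V(N, i) = max(S_T - K, 0):
  V(4,0) = 3.449002; V(4,1) = 1.013841; V(4,2) = 0.000000; V(4,3) = 0.000000; V(4,4) = 0.000000
Backward induction: V(k, i) = exp(-r*dt) * [p * V(k+1, i) + (1-p) * V(k+1, i+1)]; then take max(V_cont, immediate exercise) for American.
  V(3,0) = exp(-r*dt) * [p*3.449002 + (1-p)*1.013841] = 1.978570; exercise = 2.014225; V(3,0) = max -> 2.014225
  V(3,1) = exp(-r*dt) * [p*1.013841 + (1-p)*0.000000] = 0.409801; exercise = 0.316332; V(3,1) = max -> 0.409801
  V(3,2) = exp(-r*dt) * [p*0.000000 + (1-p)*0.000000] = 0.000000; exercise = 0.000000; V(3,2) = max -> 0.000000
  V(3,3) = exp(-r*dt) * [p*0.000000 + (1-p)*0.000000] = 0.000000; exercise = 0.000000; V(3,3) = max -> 0.000000
  V(2,0) = exp(-r*dt) * [p*2.014225 + (1-p)*0.409801] = 1.050406; exercise = 1.013841; V(2,0) = max -> 1.050406
  V(2,1) = exp(-r*dt) * [p*0.409801 + (1-p)*0.000000] = 0.165644; exercise = 0.000000; V(2,1) = max -> 0.165644
  V(2,2) = exp(-r*dt) * [p*0.000000 + (1-p)*0.000000] = 0.000000; exercise = 0.000000; V(2,2) = max -> 0.000000
  V(1,0) = exp(-r*dt) * [p*1.050406 + (1-p)*0.165644] = 0.520072; exercise = 0.316332; V(1,0) = max -> 0.520072
  V(1,1) = exp(-r*dt) * [p*0.165644 + (1-p)*0.000000] = 0.066955; exercise = 0.000000; V(1,1) = max -> 0.066955
  V(0,0) = exp(-r*dt) * [p*0.520072 + (1-p)*0.066955] = 0.248815; exercise = 0.000000; V(0,0) = max -> 0.248815


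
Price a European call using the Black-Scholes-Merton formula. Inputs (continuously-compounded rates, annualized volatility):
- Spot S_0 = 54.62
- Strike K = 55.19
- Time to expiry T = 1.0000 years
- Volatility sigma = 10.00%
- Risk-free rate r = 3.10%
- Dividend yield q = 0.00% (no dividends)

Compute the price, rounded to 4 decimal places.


d1 = (ln(S/K) + (r - q + 0.5*sigma^2) * T) / (sigma * sqrt(T)) = 0.25618339
d2 = d1 - sigma * sqrt(T) = 0.15618339
exp(-rT) = 0.96947557; exp(-qT) = 1.00000000
C = S_0 * exp(-qT) * N(d1) - K * exp(-rT) * N(d2)
N(d1) = 0.60109538; N(d2) = 0.56205576
C = 54.6200 * 1.00000000 * 0.60109538 - 55.1900 * 0.96947557 * 0.56205576 = 2.7588

Answer: Price = 2.7588


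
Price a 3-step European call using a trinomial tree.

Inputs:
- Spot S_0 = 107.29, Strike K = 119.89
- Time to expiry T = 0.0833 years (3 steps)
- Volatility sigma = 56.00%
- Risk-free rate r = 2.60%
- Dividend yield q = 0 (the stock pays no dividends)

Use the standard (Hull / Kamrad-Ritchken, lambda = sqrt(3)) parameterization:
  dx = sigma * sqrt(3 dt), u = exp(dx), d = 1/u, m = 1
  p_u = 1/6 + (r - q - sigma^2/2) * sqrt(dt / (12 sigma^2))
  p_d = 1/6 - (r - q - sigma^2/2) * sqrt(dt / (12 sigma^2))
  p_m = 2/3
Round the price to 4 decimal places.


dt = T/N = 0.027767; dx = sigma*sqrt(3*dt) = 0.161626
u = exp(dx) = 1.175420; d = 1/u = 0.850760
p_u = 0.155431, p_m = 0.666667, p_d = 0.177902
Discount per step: exp(-r*dt) = 0.999278
Stock lattice S(k, j) with j the centered position index:
  k=0: S(0,+0) = 107.2900
  k=1: S(1,-1) = 91.2780; S(1,+0) = 107.2900; S(1,+1) = 126.1108
  k=2: S(2,-2) = 77.6556; S(2,-1) = 91.2780; S(2,+0) = 107.2900; S(2,+1) = 126.1108; S(2,+2) = 148.2332
  k=3: S(3,-3) = 66.0663; S(3,-2) = 77.6556; S(3,-1) = 91.2780; S(3,+0) = 107.2900; S(3,+1) = 126.1108; S(3,+2) = 148.2332; S(3,+3) = 174.2363
Terminal payoffs V(N, j) = max(S_T - K, 0):
  V(3,-3) = 0.000000; V(3,-2) = 0.000000; V(3,-1) = 0.000000; V(3,+0) = 0.000000; V(3,+1) = 6.220838; V(3,+2) = 28.343233; V(3,+3) = 54.346343
Backward induction: V(k, j) = exp(-r*dt) * [p_u * V(k+1, j+1) + p_m * V(k+1, j) + p_d * V(k+1, j-1)]
  V(2,-2) = exp(-r*dt) * [p_u*0.000000 + p_m*0.000000 + p_d*0.000000] = 0.000000
  V(2,-1) = exp(-r*dt) * [p_u*0.000000 + p_m*0.000000 + p_d*0.000000] = 0.000000
  V(2,+0) = exp(-r*dt) * [p_u*6.220838 + p_m*0.000000 + p_d*0.000000] = 0.966215
  V(2,+1) = exp(-r*dt) * [p_u*28.343233 + p_m*6.220838 + p_d*0.000000] = 8.546476
  V(2,+2) = exp(-r*dt) * [p_u*54.346343 + p_m*28.343233 + p_d*6.220838] = 28.428775
  V(1,-1) = exp(-r*dt) * [p_u*0.966215 + p_m*0.000000 + p_d*0.000000] = 0.150072
  V(1,+0) = exp(-r*dt) * [p_u*8.546476 + p_m*0.966215 + p_d*0.000000] = 1.971109
  V(1,+1) = exp(-r*dt) * [p_u*28.428775 + p_m*8.546476 + p_d*0.966215] = 10.280836
  V(0,+0) = exp(-r*dt) * [p_u*10.280836 + p_m*1.971109 + p_d*0.150072] = 2.936612

Answer: Price = V(0,0) = 2.9366


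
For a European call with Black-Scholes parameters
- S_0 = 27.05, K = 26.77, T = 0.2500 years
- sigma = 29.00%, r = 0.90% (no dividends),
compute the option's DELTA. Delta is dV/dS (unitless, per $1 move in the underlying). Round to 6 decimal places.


d1 = 0.1597768811; d2 = 0.0147768811
phi(d1) = 0.3938824127; exp(-qT) = 1.0000000000; exp(-rT) = 0.9977525294
N(d1) = 0.5634715818
Delta = exp(-qT) * N(d1) = 1.0000000000 * 0.5634715818 = 0.563472

Answer: Delta = 0.563472


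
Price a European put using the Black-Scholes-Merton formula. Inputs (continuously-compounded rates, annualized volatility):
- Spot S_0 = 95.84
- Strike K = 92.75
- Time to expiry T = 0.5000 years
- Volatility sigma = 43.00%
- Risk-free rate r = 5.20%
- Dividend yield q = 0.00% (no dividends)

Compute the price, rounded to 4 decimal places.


d1 = (ln(S/K) + (r - q + 0.5*sigma^2) * T) / (sigma * sqrt(T)) = 0.34532278
d2 = d1 - sigma * sqrt(T) = 0.04126686
exp(-rT) = 0.97433509; exp(-qT) = 1.00000000
P = K * exp(-rT) * N(-d2) - S_0 * exp(-qT) * N(-d1)
N(-d1) = 0.36492586; N(-d2) = 0.48354158
P = 92.7500 * 0.97433509 * 0.48354158 - 95.8400 * 1.00000000 * 0.36492586 = 8.7230

Answer: Price = 8.7230


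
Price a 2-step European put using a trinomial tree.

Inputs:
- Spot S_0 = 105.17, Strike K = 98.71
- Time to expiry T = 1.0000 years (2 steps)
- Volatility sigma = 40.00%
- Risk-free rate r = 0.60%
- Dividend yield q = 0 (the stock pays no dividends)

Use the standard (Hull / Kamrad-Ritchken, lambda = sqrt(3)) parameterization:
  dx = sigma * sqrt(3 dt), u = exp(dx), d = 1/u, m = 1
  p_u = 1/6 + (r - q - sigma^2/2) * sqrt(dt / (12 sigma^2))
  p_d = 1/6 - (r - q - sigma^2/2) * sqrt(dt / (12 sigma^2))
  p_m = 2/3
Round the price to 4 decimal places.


Answer: Price = V(0,0) = 11.7467

Derivation:
dt = T/N = 0.500000; dx = sigma*sqrt(3*dt) = 0.489898
u = exp(dx) = 1.632150; d = 1/u = 0.612689
p_u = 0.128904, p_m = 0.666667, p_d = 0.204430
Discount per step: exp(-r*dt) = 0.997004
Stock lattice S(k, j) with j the centered position index:
  k=0: S(0,+0) = 105.1700
  k=1: S(1,-1) = 64.4365; S(1,+0) = 105.1700; S(1,+1) = 171.6532
  k=2: S(2,-2) = 39.4795; S(2,-1) = 64.4365; S(2,+0) = 105.1700; S(2,+1) = 171.6532; S(2,+2) = 280.1637
Terminal payoffs V(N, j) = max(K - S_T, 0):
  V(2,-2) = 59.230475; V(2,-1) = 34.273507; V(2,+0) = 0.000000; V(2,+1) = 0.000000; V(2,+2) = 0.000000
Backward induction: V(k, j) = exp(-r*dt) * [p_u * V(k+1, j+1) + p_m * V(k+1, j) + p_d * V(k+1, j-1)]
  V(1,-1) = exp(-r*dt) * [p_u*0.000000 + p_m*34.273507 + p_d*59.230475] = 34.852753
  V(1,+0) = exp(-r*dt) * [p_u*0.000000 + p_m*0.000000 + p_d*34.273507] = 6.985532
  V(1,+1) = exp(-r*dt) * [p_u*0.000000 + p_m*0.000000 + p_d*0.000000] = 0.000000
  V(0,+0) = exp(-r*dt) * [p_u*0.000000 + p_m*6.985532 + p_d*34.852753] = 11.746664


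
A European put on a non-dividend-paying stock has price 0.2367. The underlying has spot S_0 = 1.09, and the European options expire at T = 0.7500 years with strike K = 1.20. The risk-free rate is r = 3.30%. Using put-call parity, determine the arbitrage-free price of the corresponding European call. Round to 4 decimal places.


Answer: Call price = 0.1560

Derivation:
Put-call parity: C - P = S_0 * exp(-qT) - K * exp(-rT).
S_0 * exp(-qT) = 1.0900 * 1.00000000 = 1.09000000
K * exp(-rT) = 1.2000 * 0.97555377 = 1.17066452
C = P + S*exp(-qT) - K*exp(-rT)
C = 0.2367 + 1.09000000 - 1.17066452 = 0.1560


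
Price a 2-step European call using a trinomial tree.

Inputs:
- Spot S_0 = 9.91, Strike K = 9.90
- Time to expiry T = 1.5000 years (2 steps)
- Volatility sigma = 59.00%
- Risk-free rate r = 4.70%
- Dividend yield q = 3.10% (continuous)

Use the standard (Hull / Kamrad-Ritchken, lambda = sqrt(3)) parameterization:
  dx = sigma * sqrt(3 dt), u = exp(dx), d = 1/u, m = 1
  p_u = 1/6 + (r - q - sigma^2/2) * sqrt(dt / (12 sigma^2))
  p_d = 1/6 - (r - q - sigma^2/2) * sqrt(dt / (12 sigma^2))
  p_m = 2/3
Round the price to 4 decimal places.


dt = T/N = 0.750000; dx = sigma*sqrt(3*dt) = 0.885000
u = exp(dx) = 2.422984; d = 1/u = 0.412714
p_u = 0.099696, p_m = 0.666667, p_d = 0.233637
Discount per step: exp(-r*dt) = 0.965364
Stock lattice S(k, j) with j the centered position index:
  k=0: S(0,+0) = 9.9100
  k=1: S(1,-1) = 4.0900; S(1,+0) = 9.9100; S(1,+1) = 24.0118
  k=2: S(2,-2) = 1.6880; S(2,-1) = 4.0900; S(2,+0) = 9.9100; S(2,+1) = 24.0118; S(2,+2) = 58.1802
Terminal payoffs V(N, j) = max(S_T - K, 0):
  V(2,-2) = 0.000000; V(2,-1) = 0.000000; V(2,+0) = 0.010000; V(2,+1) = 14.111775; V(2,+2) = 48.280157
Backward induction: V(k, j) = exp(-r*dt) * [p_u * V(k+1, j+1) + p_m * V(k+1, j) + p_d * V(k+1, j-1)]
  V(1,-1) = exp(-r*dt) * [p_u*0.010000 + p_m*0.000000 + p_d*0.000000] = 0.000962
  V(1,+0) = exp(-r*dt) * [p_u*14.111775 + p_m*0.010000 + p_d*0.000000] = 1.364599
  V(1,+1) = exp(-r*dt) * [p_u*48.280157 + p_m*14.111775 + p_d*0.010000] = 13.730895
  V(0,+0) = exp(-r*dt) * [p_u*13.730895 + p_m*1.364599 + p_d*0.000962] = 2.199946

Answer: Price = V(0,0) = 2.1999


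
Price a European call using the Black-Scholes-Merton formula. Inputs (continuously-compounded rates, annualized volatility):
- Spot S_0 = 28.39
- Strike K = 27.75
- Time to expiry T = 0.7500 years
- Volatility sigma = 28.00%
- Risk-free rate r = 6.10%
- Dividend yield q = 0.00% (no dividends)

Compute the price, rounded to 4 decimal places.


Answer: Price = 3.6940

Derivation:
d1 = (ln(S/K) + (r - q + 0.5*sigma^2) * T) / (sigma * sqrt(T)) = 0.40394365
d2 = d1 - sigma * sqrt(T) = 0.16145654
exp(-rT) = 0.95528075; exp(-qT) = 1.00000000
C = S_0 * exp(-qT) * N(d1) - K * exp(-rT) * N(d2)
N(d1) = 0.65687292; N(d2) = 0.56413308
C = 28.3900 * 1.00000000 * 0.65687292 - 27.7500 * 0.95528075 * 0.56413308 = 3.6940


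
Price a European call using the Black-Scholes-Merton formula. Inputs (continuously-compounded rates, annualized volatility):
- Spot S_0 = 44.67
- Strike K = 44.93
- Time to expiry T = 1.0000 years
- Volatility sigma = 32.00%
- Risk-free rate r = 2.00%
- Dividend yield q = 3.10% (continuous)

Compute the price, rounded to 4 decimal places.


d1 = (ln(S/K) + (r - q + 0.5*sigma^2) * T) / (sigma * sqrt(T)) = 0.10748879
d2 = d1 - sigma * sqrt(T) = -0.21251121
exp(-rT) = 0.98019867; exp(-qT) = 0.96947557
C = S_0 * exp(-qT) * N(d1) - K * exp(-rT) * N(d2)
N(d1) = 0.54279939; N(d2) = 0.41585412
C = 44.6700 * 0.96947557 * 0.54279939 - 44.9300 * 0.98019867 * 0.41585412 = 5.1924

Answer: Price = 5.1924


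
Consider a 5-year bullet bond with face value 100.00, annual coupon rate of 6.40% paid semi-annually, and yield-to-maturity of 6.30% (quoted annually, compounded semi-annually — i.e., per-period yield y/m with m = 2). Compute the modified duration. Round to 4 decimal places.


Answer: Modified duration = 4.2255

Derivation:
Coupon per period c = face * coupon_rate / m = 3.200000
Periods per year m = 2; per-period yield y/m = 0.031500
Number of cashflows N = 10
Cashflows (t years, CF_t, discount factor 1/(1+y/m)^(m*t), PV):
  t = 0.5000: CF_t = 3.200000, DF = 0.969462, PV = 3.102278
  t = 1.0000: CF_t = 3.200000, DF = 0.939856, PV = 3.007541
  t = 1.5000: CF_t = 3.200000, DF = 0.911155, PV = 2.915696
  t = 2.0000: CF_t = 3.200000, DF = 0.883330, PV = 2.826657
  t = 2.5000: CF_t = 3.200000, DF = 0.856355, PV = 2.740336
  t = 3.0000: CF_t = 3.200000, DF = 0.830204, PV = 2.656651
  t = 3.5000: CF_t = 3.200000, DF = 0.804851, PV = 2.575523
  t = 4.0000: CF_t = 3.200000, DF = 0.780272, PV = 2.496871
  t = 4.5000: CF_t = 3.200000, DF = 0.756444, PV = 2.420622
  t = 5.0000: CF_t = 103.200000, DF = 0.733344, PV = 75.681089
Price P = sum_t PV_t = 100.423264
First compute Macaulay numerator sum_t t * PV_t:
  t * PV_t at t = 0.5000: 1.551139
  t * PV_t at t = 1.0000: 3.007541
  t * PV_t at t = 1.5000: 4.373544
  t * PV_t at t = 2.0000: 5.653313
  t * PV_t at t = 2.5000: 6.850840
  t * PV_t at t = 3.0000: 7.969954
  t * PV_t at t = 3.5000: 9.014329
  t * PV_t at t = 4.0000: 9.987484
  t * PV_t at t = 4.5000: 10.892797
  t * PV_t at t = 5.0000: 378.405446
Macaulay duration D = 437.706388 / 100.423264 = 4.358615
Modified duration = D / (1 + y/m) = 4.358615 / (1 + 0.031500) = 4.225512


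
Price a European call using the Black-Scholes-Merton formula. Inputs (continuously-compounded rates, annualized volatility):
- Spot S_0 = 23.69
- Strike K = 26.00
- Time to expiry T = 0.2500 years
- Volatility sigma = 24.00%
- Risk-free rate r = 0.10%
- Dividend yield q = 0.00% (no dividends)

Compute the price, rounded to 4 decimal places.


Answer: Price = 0.3747

Derivation:
d1 = (ln(S/K) + (r - q + 0.5*sigma^2) * T) / (sigma * sqrt(T)) = -0.71327933
d2 = d1 - sigma * sqrt(T) = -0.83327933
exp(-rT) = 0.99975003; exp(-qT) = 1.00000000
C = S_0 * exp(-qT) * N(d1) - K * exp(-rT) * N(d2)
N(d1) = 0.23783646; N(d2) = 0.20234360
C = 23.6900 * 1.00000000 * 0.23783646 - 26.0000 * 0.99975003 * 0.20234360 = 0.3747


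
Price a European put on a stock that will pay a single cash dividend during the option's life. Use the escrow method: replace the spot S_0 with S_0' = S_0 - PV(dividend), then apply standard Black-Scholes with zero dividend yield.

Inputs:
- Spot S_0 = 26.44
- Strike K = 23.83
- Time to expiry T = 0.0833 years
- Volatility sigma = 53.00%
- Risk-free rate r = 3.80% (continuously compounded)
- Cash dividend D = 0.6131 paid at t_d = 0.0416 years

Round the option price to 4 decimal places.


Answer: Price = 0.6949

Derivation:
PV(D) = D * exp(-r * t_d) = 0.6131 * 0.99842045 = 0.61213158
S_0' = S_0 - PV(D) = 26.4400 - 0.61213158 = 25.82786842
d1 = (ln(S_0'/K) + (r + sigma^2/2)*T) / (sigma*sqrt(T)) = 0.62349094
d2 = d1 - sigma*sqrt(T) = 0.47052372
exp(-rT) = 0.99683960
N(-d1) = 0.26648098; N(-d2) = 0.31899045
P = K * exp(-rT) * N(-d2) - S_0' * N(-d1) = 23.8300 * 0.99683960 * 0.31899045 - 25.82786842 * 0.26648098 = 0.6949


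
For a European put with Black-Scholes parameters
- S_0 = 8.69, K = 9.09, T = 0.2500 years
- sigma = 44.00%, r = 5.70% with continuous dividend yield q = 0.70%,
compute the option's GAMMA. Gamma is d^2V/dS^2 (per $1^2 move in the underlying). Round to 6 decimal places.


d1 = -0.0377362223; d2 = -0.2577362223
phi(d1) = 0.3986583301; exp(-qT) = 0.9982515304; exp(-rT) = 0.9858510507
Gamma = exp(-qT) * phi(d1) / (S * sigma * sqrt(T)) = 0.9982515304 * 0.3986583301 / (8.6900 * 0.4400 * 0.5000000000) = 0.208161

Answer: Gamma = 0.208161


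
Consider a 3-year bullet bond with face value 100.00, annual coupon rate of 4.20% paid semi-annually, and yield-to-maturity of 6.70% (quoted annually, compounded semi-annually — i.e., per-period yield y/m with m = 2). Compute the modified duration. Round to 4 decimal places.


Coupon per period c = face * coupon_rate / m = 2.100000
Periods per year m = 2; per-period yield y/m = 0.033500
Number of cashflows N = 6
Cashflows (t years, CF_t, discount factor 1/(1+y/m)^(m*t), PV):
  t = 0.5000: CF_t = 2.100000, DF = 0.967586, PV = 2.031930
  t = 1.0000: CF_t = 2.100000, DF = 0.936222, PV = 1.966067
  t = 1.5000: CF_t = 2.100000, DF = 0.905876, PV = 1.902339
  t = 2.0000: CF_t = 2.100000, DF = 0.876512, PV = 1.840676
  t = 2.5000: CF_t = 2.100000, DF = 0.848101, PV = 1.781012
  t = 3.0000: CF_t = 102.100000, DF = 0.820611, PV = 83.784341
Price P = sum_t PV_t = 93.306365
First compute Macaulay numerator sum_t t * PV_t:
  t * PV_t at t = 0.5000: 1.015965
  t * PV_t at t = 1.0000: 1.966067
  t * PV_t at t = 1.5000: 2.853508
  t * PV_t at t = 2.0000: 3.681352
  t * PV_t at t = 2.5000: 4.452530
  t * PV_t at t = 3.0000: 251.353022
Macaulay duration D = 265.322445 / 93.306365 = 2.843562
Modified duration = D / (1 + y/m) = 2.843562 / (1 + 0.033500) = 2.751391

Answer: Modified duration = 2.7514


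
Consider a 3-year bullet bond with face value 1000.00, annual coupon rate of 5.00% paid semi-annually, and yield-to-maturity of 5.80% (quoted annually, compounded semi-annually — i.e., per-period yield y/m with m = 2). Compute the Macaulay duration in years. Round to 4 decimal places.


Coupon per period c = face * coupon_rate / m = 25.000000
Periods per year m = 2; per-period yield y/m = 0.029000
Number of cashflows N = 6
Cashflows (t years, CF_t, discount factor 1/(1+y/m)^(m*t), PV):
  t = 0.5000: CF_t = 25.000000, DF = 0.971817, PV = 24.295432
  t = 1.0000: CF_t = 25.000000, DF = 0.944429, PV = 23.610722
  t = 1.5000: CF_t = 25.000000, DF = 0.917812, PV = 22.945308
  t = 2.0000: CF_t = 25.000000, DF = 0.891946, PV = 22.298647
  t = 2.5000: CF_t = 25.000000, DF = 0.866808, PV = 21.670211
  t = 3.0000: CF_t = 1025.000000, DF = 0.842379, PV = 863.438912
Price P = sum_t PV_t = 978.259231
Macaulay numerator sum_t t * PV_t:
  t * PV_t at t = 0.5000: 12.147716
  t * PV_t at t = 1.0000: 23.610722
  t * PV_t at t = 1.5000: 34.417961
  t * PV_t at t = 2.0000: 44.597294
  t * PV_t at t = 2.5000: 54.175527
  t * PV_t at t = 3.0000: 2590.316736
Macaulay duration D = (sum_t t * PV_t) / P = 2759.265956 / 978.259231 = 2.820588

Answer: Macaulay duration = 2.8206 years


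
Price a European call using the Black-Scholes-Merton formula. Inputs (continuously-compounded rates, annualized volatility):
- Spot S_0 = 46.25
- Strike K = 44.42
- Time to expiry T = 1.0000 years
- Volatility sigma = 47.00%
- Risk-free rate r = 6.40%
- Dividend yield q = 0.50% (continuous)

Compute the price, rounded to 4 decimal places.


d1 = (ln(S/K) + (r - q + 0.5*sigma^2) * T) / (sigma * sqrt(T)) = 0.44642903
d2 = d1 - sigma * sqrt(T) = -0.02357097
exp(-rT) = 0.93800500; exp(-qT) = 0.99501248
C = S_0 * exp(-qT) * N(d1) - K * exp(-rT) * N(d2)
N(d1) = 0.67235632; N(d2) = 0.49059742
C = 46.2500 * 0.99501248 * 0.67235632 - 44.4200 * 0.93800500 * 0.49059742 = 10.5001

Answer: Price = 10.5001


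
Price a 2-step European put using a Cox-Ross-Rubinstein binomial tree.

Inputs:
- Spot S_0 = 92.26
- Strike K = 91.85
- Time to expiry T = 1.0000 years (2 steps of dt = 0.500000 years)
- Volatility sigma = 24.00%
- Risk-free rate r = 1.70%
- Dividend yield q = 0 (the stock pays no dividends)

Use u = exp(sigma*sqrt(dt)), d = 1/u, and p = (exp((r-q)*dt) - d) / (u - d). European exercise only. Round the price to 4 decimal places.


Answer: Price = V(0,0) = 6.8779

Derivation:
dt = T/N = 0.500000
u = exp(sigma*sqrt(dt)) = 1.184956; d = 1/u = 0.843913
p = (exp((r-q)*dt) - d) / (u - d) = 0.482705
Discount per step: exp(-r*dt) = 0.991536
Stock lattice S(k, i) with i counting down-moves:
  k=0: S(0,0) = 92.2600
  k=1: S(1,0) = 109.3240; S(1,1) = 77.8594
  k=2: S(2,0) = 129.5442; S(2,1) = 92.2600; S(2,2) = 65.7066
Terminal payoffs V(N, i) = max(K - S_T, 0):
  V(2,0) = 0.000000; V(2,1) = 0.000000; V(2,2) = 26.143397
Backward induction: V(k, i) = exp(-r*dt) * [p * V(k+1, i) + (1-p) * V(k+1, i+1)].
  V(1,0) = exp(-r*dt) * [p*0.000000 + (1-p)*0.000000] = 0.000000
  V(1,1) = exp(-r*dt) * [p*0.000000 + (1-p)*26.143397] = 13.409385
  V(0,0) = exp(-r*dt) * [p*0.000000 + (1-p)*13.409385] = 6.877898


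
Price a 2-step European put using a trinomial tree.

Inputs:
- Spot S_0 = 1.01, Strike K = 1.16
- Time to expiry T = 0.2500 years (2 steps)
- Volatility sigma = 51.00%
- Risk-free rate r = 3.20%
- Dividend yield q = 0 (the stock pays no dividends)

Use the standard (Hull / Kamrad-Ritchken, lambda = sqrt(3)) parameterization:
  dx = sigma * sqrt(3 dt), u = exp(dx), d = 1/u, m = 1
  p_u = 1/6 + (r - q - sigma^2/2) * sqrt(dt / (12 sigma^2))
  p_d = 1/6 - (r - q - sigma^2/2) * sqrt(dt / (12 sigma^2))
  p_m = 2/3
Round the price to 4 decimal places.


Answer: Price = V(0,0) = 0.1993

Derivation:
dt = T/N = 0.125000; dx = sigma*sqrt(3*dt) = 0.312310
u = exp(dx) = 1.366578; d = 1/u = 0.731755
p_u = 0.147045, p_m = 0.666667, p_d = 0.186289
Discount per step: exp(-r*dt) = 0.996008
Stock lattice S(k, j) with j the centered position index:
  k=0: S(0,+0) = 1.0100
  k=1: S(1,-1) = 0.7391; S(1,+0) = 1.0100; S(1,+1) = 1.3802
  k=2: S(2,-2) = 0.5408; S(2,-1) = 0.7391; S(2,+0) = 1.0100; S(2,+1) = 1.3802; S(2,+2) = 1.8862
Terminal payoffs V(N, j) = max(K - S_T, 0):
  V(2,-2) = 0.619180; V(2,-1) = 0.420928; V(2,+0) = 0.150000; V(2,+1) = 0.000000; V(2,+2) = 0.000000
Backward induction: V(k, j) = exp(-r*dt) * [p_u * V(k+1, j+1) + p_m * V(k+1, j) + p_d * V(k+1, j-1)]
  V(1,-1) = exp(-r*dt) * [p_u*0.150000 + p_m*0.420928 + p_d*0.619180] = 0.416353
  V(1,+0) = exp(-r*dt) * [p_u*0.000000 + p_m*0.150000 + p_d*0.420928] = 0.177702
  V(1,+1) = exp(-r*dt) * [p_u*0.000000 + p_m*0.000000 + p_d*0.150000] = 0.027832
  V(0,+0) = exp(-r*dt) * [p_u*0.027832 + p_m*0.177702 + p_d*0.416353] = 0.199323
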